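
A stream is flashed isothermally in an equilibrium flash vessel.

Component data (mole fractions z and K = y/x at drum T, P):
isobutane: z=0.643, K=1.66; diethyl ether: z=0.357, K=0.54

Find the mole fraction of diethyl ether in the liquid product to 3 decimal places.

Let ψ = V/F and solve Σ zᵢ(Kᵢ−1)/(1+ψ(Kᵢ−1)) = 0.
Check two-phase: ΣzᵢKᵢ = 1.260 > 1 and Σzᵢ/Kᵢ = 1.048 > 1, so g(0) = 0.260 > 0 and g(1) = -0.048 < 0.
Binary case is linear: z₁(K₁−1)(1+ψ(K₂−1)) + z₂(K₂−1)(1+ψ(K₁−1)) = 0
⇒ ψ = [z₁(K₁−1)+z₂(K₂−1)] / [−(K₁−1)(K₂−1)] = 0.2602/0.3036 = 0.857
Compositions from xᵢ = zᵢ/(1+ψ(Kᵢ−1)), yᵢ = Kᵢxᵢ:
  isobutane: x = 0.411, y = 0.682
  diethyl ether: x = 0.589, y = 0.318

x_diethyl ether = 0.589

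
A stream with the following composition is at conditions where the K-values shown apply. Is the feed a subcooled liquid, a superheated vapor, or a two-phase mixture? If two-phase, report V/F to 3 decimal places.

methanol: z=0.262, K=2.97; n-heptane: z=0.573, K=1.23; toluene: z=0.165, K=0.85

ΣzᵢKᵢ = 1.623; Σzᵢ/Kᵢ = 0.748.
Since Σzᵢ/Kᵢ < 1 the mixture is above its dew point — single vapor phase.

superheated vapor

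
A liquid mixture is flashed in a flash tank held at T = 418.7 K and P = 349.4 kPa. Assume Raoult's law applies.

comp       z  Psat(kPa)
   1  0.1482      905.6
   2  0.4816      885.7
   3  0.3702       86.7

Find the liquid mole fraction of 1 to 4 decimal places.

x_1 = 0.0759

Raoult's law: Kᵢ = Pᵢˢᵃᵗ/P = Pᵢˢᵃᵗ/349.4.
  K_1 = 905.6/349.4 = 2.591872, K_2 = 885.7/349.4 = 2.534917, K_3 = 86.7/349.4 = 0.248140
Material balance + equilibrium reduce to Σ zᵢ(Kᵢ−1)/(1+ψ(Kᵢ−1)) = 0.
Check two-phase: ΣzᵢKᵢ = 1.6968 > 1 and Σzᵢ/Kᵢ = 1.7391 > 1, so g(0) = 0.6968 > 0 and g(1) = -0.7391 < 0.
Newton–Raphson from ψ = 0.5:
  ψ = 0.5000: g = 0.10359, g' = -1.0170 → ψ = 0.6019
  ψ = 0.6019: g = -0.00367, g' = -1.1027 → ψ = 0.5985
Converged at ψ = 0.5985.
Compositions from xᵢ = zᵢ/(1+ψ(Kᵢ−1)), yᵢ = Kᵢxᵢ:
  1: x = 0.0759, y = 0.1967
  2: x = 0.2510, y = 0.6363
  3: x = 0.6731, y = 0.1670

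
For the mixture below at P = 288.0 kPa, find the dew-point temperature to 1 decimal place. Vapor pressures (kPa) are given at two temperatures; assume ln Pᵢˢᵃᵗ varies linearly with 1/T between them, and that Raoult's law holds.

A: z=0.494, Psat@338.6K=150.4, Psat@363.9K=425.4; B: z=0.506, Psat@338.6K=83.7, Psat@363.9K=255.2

T = 361.4 K

Dew-point temperature: Σzᵢ·P/Pᵢˢᵃᵗ(T) = 1. Interpolate ln Pᵢˢᵃᵗ = aᵢ + bᵢ/T.
  T = 338.6 K: ΣzᵢP/Pᵢˢᵃᵗ = 2.6870
  T = 363.9 K: ΣzᵢP/Pᵢˢᵃᵗ = 0.9055
  T = 351.2 K: ΣzᵢP/Pᵢˢᵃᵗ = 1.5326
  T = 357.5 K: ΣzᵢP/Pᵢˢᵃᵗ = 1.1749
  T = 360.7 K: ΣzᵢP/Pᵢˢᵃᵗ = 1.0302
  T = 362.3 K: ΣzᵢP/Pᵢˢᵃᵗ = 0.9656
Interpolating between 360.7 K and 362.3 K gives T ≈ 361.4 K.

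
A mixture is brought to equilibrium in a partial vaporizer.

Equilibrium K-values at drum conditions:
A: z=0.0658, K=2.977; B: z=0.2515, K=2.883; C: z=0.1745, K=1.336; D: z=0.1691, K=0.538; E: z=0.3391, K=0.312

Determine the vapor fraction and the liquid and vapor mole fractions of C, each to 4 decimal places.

Iterate (Newton) starting at ψ = 0.62:
  ψ = 0.6200: g = -0.19087, g' = -0.8142 → ψ = 0.3856
  ψ = 0.3856: g = -0.01251, g' = -0.7483 → ψ = 0.3689
Converged at ψ = 0.3689.
Compositions from xᵢ = zᵢ/(1+ψ(Kᵢ−1)), yᵢ = Kᵢxᵢ:
  A: x = 0.0380, y = 0.1133
  B: x = 0.1484, y = 0.4279
  C: x = 0.1553, y = 0.2074
  D: x = 0.2038, y = 0.1097
  E: x = 0.4544, y = 0.1418

ψ = 0.3689, x_C = 0.1553, y_C = 0.2074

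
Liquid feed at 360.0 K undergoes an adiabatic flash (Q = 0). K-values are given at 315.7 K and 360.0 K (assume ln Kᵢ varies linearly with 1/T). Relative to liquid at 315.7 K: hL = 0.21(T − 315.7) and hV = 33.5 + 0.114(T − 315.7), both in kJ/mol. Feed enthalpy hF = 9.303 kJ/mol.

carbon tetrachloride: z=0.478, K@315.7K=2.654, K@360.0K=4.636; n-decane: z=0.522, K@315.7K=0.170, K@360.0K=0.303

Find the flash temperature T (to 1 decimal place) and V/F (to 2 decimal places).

Adiabatic flash: solve Rachford–Rice at each trial T, then check hF = ψ·hV(T) + (1−ψ)·hL(T).
  T = 315.7 K: K = (2.654, 0.170), RR gives ψ = 0.260, H_out = 8.720 kJ/mol
  T = 360.0 K: K = (4.636, 0.303), RR gives ψ = 0.542, H_out = 25.162 kJ/mol
  T = 337.9 K: K = (3.575, 0.231), RR gives ψ = 0.419, H_out = 17.812 kJ/mol
  T = 326.8 K: K = (3.096, 0.199), RR gives ψ = 0.348, H_out = 13.617 kJ/mol
  T = 321.2 K: K = (2.868, 0.184), RR gives ψ = 0.307, H_out = 11.262 kJ/mol
  T = 318.4 K: K = (2.758, 0.177), RR gives ψ = 0.284, H_out = 10.001 kJ/mol
  T = 317.0 K: K = (2.704, 0.173), RR gives ψ = 0.272, H_out = 9.345 kJ/mol
Linear interpolation between T = 315.7 (H_out = 8.720) and T = 317.0 (H_out = 9.345) on hF = 9.303 gives T ≈ 316.9 K, at which ψ = 0.27.

T = 316.9 K, V/F = 0.27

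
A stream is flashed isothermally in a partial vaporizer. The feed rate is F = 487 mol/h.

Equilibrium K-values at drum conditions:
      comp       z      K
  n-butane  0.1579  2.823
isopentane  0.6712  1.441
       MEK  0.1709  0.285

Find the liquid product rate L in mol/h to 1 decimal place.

L = 62.1 mol/h

Let ψ = V/F and solve Σ zᵢ(Kᵢ−1)/(1+ψ(Kᵢ−1)) = 0.
Check two-phase: ΣzᵢKᵢ = 1.4617 > 1 and Σzᵢ/Kᵢ = 1.1214 > 1, so g(0) = 0.4617 > 0 and g(1) = -0.1214 < 0.
Iterate (Newton) starting at ψ = 0.5:
  ψ = 0.5000: g = 0.20293, g' = -0.4429 → ψ = 0.9582
  ψ = 0.9582: g = -0.07517, g' = -1.0151 → ψ = 0.8841
  ψ = 0.8841: g = -0.00901, g' = -0.7902 → ψ = 0.8727
  ψ = 0.8727: g = -0.00015, g' = -0.7642 → ψ = 0.8725
Converged at ψ = 0.8725.
Then V = ψ·F = 0.8725·487 = 424.9 mol/h and L = F − V = 62.1 mol/h.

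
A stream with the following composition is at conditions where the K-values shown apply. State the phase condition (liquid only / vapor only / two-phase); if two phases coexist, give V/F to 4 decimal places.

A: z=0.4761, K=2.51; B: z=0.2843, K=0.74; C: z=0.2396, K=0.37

two-phase, V/F = 0.6814

ΣzᵢKᵢ = 1.4940; Σzᵢ/Kᵢ = 1.2214.
Both exceed 1, so a two-phase solution exists.
Rachford–Rice: g(ψ) = Σ zᵢ(Kᵢ−1)/(1+ψ(Kᵢ−1)) = 0.
Iterate (Newton) starting at ψ = 0.5:
  ψ = 0.5000: g = 0.10431, g' = -0.5805 → ψ = 0.6797
  ψ = 0.6797: g = 0.00101, g' = -0.5836 → ψ = 0.6814
Converged at ψ = 0.6814.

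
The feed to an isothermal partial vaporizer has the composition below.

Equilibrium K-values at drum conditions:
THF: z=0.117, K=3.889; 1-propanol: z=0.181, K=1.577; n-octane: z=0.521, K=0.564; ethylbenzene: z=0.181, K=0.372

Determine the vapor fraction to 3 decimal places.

ψ = 0.103

Let ψ = V/F and solve Σ zᵢ(Kᵢ−1)/(1+ψ(Kᵢ−1)) = 0.
Check two-phase: ΣzᵢKᵢ = 1.102 > 1 and Σzᵢ/Kᵢ = 1.555 > 1, so g(0) = 0.102 > 0 and g(1) = -0.555 < 0.
Newton iteration, ψ⁰ = 0.34:
  ψ = 0.340: g = -0.1534, g' = -0.543 → ψ = 0.057
  ψ = 0.057: g = 0.0402, g' = -0.956 → ψ = 0.099
  ψ = 0.099: g = 0.0027, g' = -0.833 → ψ = 0.103
Converged at ψ = 0.103.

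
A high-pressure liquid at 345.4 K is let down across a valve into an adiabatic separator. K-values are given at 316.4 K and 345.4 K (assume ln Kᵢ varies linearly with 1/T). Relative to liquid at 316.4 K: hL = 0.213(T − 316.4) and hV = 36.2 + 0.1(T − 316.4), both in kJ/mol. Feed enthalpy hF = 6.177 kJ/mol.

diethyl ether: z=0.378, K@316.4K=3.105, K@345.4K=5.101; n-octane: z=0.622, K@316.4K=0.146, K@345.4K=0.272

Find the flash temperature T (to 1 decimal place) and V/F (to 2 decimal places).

Adiabatic flash: solve Rachford–Rice at each trial T, then check hF = ψ·hV(T) + (1−ψ)·hL(T).
  T = 316.4 K: K = (3.105, 0.146), RR gives ψ = 0.147, H_out = 5.326 kJ/mol
  T = 345.4 K: K = (5.101, 0.272), RR gives ψ = 0.368, H_out = 18.278 kJ/mol
  T = 330.9 K: K = (4.023, 0.202), RR gives ψ = 0.268, H_out = 12.349 kJ/mol
  T = 323.6 K: K = (3.542, 0.172), RR gives ψ = 0.212, H_out = 9.031 kJ/mol
  T = 320.0 K: K = (3.319, 0.159), RR gives ψ = 0.181, H_out = 7.246 kJ/mol
  T = 318.2 K: K = (3.211, 0.152), RR gives ψ = 0.165, H_out = 6.305 kJ/mol
Linear interpolation between T = 316.4 (H_out = 5.326) and T = 318.2 (H_out = 6.305) on hF = 6.177 gives T ≈ 318.0 K, at which ψ = 0.16.

T = 318.0 K, V/F = 0.16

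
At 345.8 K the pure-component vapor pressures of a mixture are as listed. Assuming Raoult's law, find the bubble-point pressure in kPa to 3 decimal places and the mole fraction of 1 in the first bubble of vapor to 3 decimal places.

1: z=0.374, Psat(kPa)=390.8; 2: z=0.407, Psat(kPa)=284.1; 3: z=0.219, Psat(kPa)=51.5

At the bubble point ψ → 0, so ΣzᵢKᵢ = 1 with Kᵢ = Pᵢˢᵃᵗ/P ⇒ P = ΣzᵢPᵢˢᵃᵗ.
P = 0.374·390.8 + 0.407·284.1 + 0.219·51.5 = 273.066 kPa
yᵢ = zᵢPᵢˢᵃᵗ/P ⇒ y_1 = 0.374·390.8/273.066 = 0.535

Pbub = 273.066 kPa, y_1 = 0.535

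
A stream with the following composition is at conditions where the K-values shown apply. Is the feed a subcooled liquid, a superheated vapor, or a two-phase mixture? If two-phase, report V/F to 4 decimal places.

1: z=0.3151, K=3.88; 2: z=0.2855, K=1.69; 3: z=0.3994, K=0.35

two-phase, V/F = 0.6527

ΣzᵢKᵢ = 1.8449; Σzᵢ/Kᵢ = 1.3913.
Both exceed 1, so a two-phase solution exists.
Let ψ = V/F and solve Σ zᵢ(Kᵢ−1)/(1+ψ(Kᵢ−1)) = 0.
Newton iteration, ψ⁰ = 0.5:
  ψ = 0.5000: g = 0.13378, g' = -0.8845 → ψ = 0.6512
  ψ = 0.6512: g = 0.00133, g' = -0.8882 → ψ = 0.6527
Converged at ψ = 0.6527.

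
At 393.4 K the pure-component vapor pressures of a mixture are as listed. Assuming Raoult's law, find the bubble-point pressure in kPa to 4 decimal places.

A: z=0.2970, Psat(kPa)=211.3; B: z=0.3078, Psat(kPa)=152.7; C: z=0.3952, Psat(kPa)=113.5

At the bubble point ψ → 0, so ΣzᵢKᵢ = 1 with Kᵢ = Pᵢˢᵃᵗ/P ⇒ P = ΣzᵢPᵢˢᵃᵗ.
P = 0.2970·211.3 + 0.3078·152.7 + 0.3952·113.5 = 154.6124 kPa

Pbub = 154.6124 kPa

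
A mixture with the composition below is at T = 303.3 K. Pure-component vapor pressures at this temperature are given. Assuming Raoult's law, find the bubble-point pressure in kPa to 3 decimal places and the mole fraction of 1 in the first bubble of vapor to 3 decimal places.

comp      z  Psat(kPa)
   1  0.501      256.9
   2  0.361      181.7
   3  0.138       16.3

At the bubble point ψ → 0, so ΣzᵢKᵢ = 1 with Kᵢ = Pᵢˢᵃᵗ/P ⇒ P = ΣzᵢPᵢˢᵃᵗ.
P = 0.501·256.9 + 0.361·181.7 + 0.138·16.3 = 196.550 kPa
yᵢ = zᵢPᵢˢᵃᵗ/P ⇒ y_1 = 0.501·256.9/196.550 = 0.655

Pbub = 196.550 kPa, y_1 = 0.655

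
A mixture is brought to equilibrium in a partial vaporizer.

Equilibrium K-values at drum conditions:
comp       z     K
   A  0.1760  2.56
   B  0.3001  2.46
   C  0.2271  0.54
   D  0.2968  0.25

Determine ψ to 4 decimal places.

ψ = 0.3996

Rachford–Rice: g(ψ) = Σ zᵢ(Kᵢ−1)/(1+ψ(Kᵢ−1)) = 0.
Check two-phase: ΣzᵢKᵢ = 1.3856 > 1 and Σzᵢ/Kᵢ = 1.7985 > 1, so g(0) = 0.3856 > 0 and g(1) = -0.7985 < 0.
Iterate (Newton) starting at ψ = 0.4:
  ψ = 0.4000: g = -0.00035, g' = -0.8302 → ψ = 0.3996
Converged at ψ = 0.3996.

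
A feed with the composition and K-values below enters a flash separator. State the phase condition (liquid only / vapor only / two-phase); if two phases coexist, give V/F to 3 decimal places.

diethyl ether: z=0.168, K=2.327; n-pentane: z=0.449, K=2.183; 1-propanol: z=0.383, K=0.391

two-phase, V/F = 0.699

ΣzᵢKᵢ = 1.521; Σzᵢ/Kᵢ = 1.257.
Both exceed 1, so a two-phase solution exists.
Material balance + equilibrium reduce to Σ zᵢ(Kᵢ−1)/(1+ψ(Kᵢ−1)) = 0.
Newton iteration, ψ⁰ = 0.62:
  ψ = 0.620: g = 0.0540, g' = -0.665 → ψ = 0.701
  ψ = 0.701: g = -0.0013, g' = -0.700 → ψ = 0.699
Converged at ψ = 0.699.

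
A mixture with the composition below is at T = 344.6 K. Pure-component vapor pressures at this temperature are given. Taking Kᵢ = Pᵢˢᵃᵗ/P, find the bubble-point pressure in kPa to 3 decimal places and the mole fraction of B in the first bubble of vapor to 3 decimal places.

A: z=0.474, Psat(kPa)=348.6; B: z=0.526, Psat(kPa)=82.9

At the bubble point ψ → 0, so ΣzᵢKᵢ = 1 with Kᵢ = Pᵢˢᵃᵗ/P ⇒ P = ΣzᵢPᵢˢᵃᵗ.
P = 0.474·348.6 + 0.526·82.9 = 208.842 kPa
yᵢ = zᵢPᵢˢᵃᵗ/P ⇒ y_B = 0.526·82.9/208.842 = 0.209

Pbub = 208.842 kPa, y_B = 0.209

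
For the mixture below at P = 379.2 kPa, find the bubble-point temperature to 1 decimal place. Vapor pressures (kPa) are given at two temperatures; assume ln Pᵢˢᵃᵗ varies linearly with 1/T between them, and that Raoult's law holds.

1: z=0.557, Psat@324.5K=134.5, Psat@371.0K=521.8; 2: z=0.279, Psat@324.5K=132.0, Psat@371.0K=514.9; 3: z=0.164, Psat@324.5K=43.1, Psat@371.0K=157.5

Bubble-point temperature: ΣzᵢPᵢˢᵃᵗ(T) = P. Interpolate ln Pᵢˢᵃᵗ = aᵢ + bᵢ/T.
  T = 324.5 K: ΣzᵢPᵢˢᵃᵗ = 118.81 kPa
  T = 371.0 K: ΣzᵢPᵢˢᵃᵗ = 460.13 kPa
  T = 347.8 K: ΣzᵢPᵢˢᵃᵗ = 244.99 kPa
  T = 359.4 K: ΣzᵢPᵢˢᵃᵗ = 339.18 kPa
  T = 365.2 K: ΣzᵢPᵢˢᵃᵗ = 396.01 kPa
  T = 362.3 K: ΣzᵢPᵢˢᵃᵗ = 366.72 kPa
  T = 363.8 K: ΣzᵢPᵢˢᵃᵗ = 381.65 kPa
Interpolating between 362.3 K and 363.8 K gives T ≈ 363.6 K.

T = 363.6 K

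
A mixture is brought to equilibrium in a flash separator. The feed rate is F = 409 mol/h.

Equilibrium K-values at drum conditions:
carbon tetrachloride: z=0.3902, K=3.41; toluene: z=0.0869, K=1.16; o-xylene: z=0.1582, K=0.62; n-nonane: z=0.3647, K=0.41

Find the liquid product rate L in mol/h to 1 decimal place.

L = 171.4 mol/h

Material balance + equilibrium reduce to Σ zᵢ(Kᵢ−1)/(1+ψ(Kᵢ−1)) = 0.
Feasibility: ΣzᵢKᵢ = 1.6790, Σzᵢ/Kᵢ = 1.3340 — both > 1, two phases present.
Iterate (Newton) starting at ψ = 0.41:
  ψ = 0.4100: g = 0.13101, g' = -0.8283 → ψ = 0.5682
  ψ = 0.5682: g = 0.00931, g' = -0.7300 → ψ = 0.5809
Converged at ψ = 0.5809.
Then V = ψ·F = 0.5809·409 = 237.6 mol/h and L = F − V = 171.4 mol/h.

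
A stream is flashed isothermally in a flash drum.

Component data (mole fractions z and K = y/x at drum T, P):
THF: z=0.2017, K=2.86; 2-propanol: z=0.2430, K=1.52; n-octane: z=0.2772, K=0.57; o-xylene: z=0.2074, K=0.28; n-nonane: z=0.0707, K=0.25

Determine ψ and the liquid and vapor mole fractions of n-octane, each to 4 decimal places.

Let ψ = V/F and solve Σ zᵢ(Kᵢ−1)/(1+ψ(Kᵢ−1)) = 0.
g(0) = ΣzᵢKᵢ − 1 = 0.1800 and g(1) = 1 − Σzᵢ/Kᵢ = -0.7402, so a root lies in (0, 1).
Iterate (Newton) starting at ψ = 0.5:
  ψ = 0.5000: g = -0.17534, g' = -0.6762 → ψ = 0.2407
  ψ = 0.2407: g = -0.00685, g' = -0.6652 → ψ = 0.2304
Converged at ψ = 0.2304.
Compositions from xᵢ = zᵢ/(1+ψ(Kᵢ−1)), yᵢ = Kᵢxᵢ:
  THF: x = 0.1412, y = 0.4038
  2-propanol: x = 0.2170, y = 0.3298
  n-octane: x = 0.3077, y = 0.1754
  o-xylene: x = 0.2487, y = 0.0696
  n-nonane: x = 0.0855, y = 0.0214

ψ = 0.2304, x_n-octane = 0.3077, y_n-octane = 0.1754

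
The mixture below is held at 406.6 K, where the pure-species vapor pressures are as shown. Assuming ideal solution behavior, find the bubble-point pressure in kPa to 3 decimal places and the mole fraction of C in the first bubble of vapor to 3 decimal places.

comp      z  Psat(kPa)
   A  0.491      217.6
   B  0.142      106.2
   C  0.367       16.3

Pbub = 127.904 kPa, y_C = 0.047

At the bubble point ψ → 0, so ΣzᵢKᵢ = 1 with Kᵢ = Pᵢˢᵃᵗ/P ⇒ P = ΣzᵢPᵢˢᵃᵗ.
P = 0.491·217.6 + 0.142·106.2 + 0.367·16.3 = 127.904 kPa
yᵢ = zᵢPᵢˢᵃᵗ/P ⇒ y_C = 0.367·16.3/127.904 = 0.047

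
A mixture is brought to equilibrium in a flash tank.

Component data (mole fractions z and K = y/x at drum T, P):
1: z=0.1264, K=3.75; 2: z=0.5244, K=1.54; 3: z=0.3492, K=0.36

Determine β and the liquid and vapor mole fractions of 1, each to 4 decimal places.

Material balance + equilibrium reduce to Σ zᵢ(Kᵢ−1)/(1+β(Kᵢ−1)) = 0.
Feasibility: ΣzᵢKᵢ = 1.4073, Σzᵢ/Kᵢ = 1.3442 — both > 1, two phases present.
Newton iteration, β⁰ = 0.5:
  β = 0.5000: g = 0.04067, g' = -0.5736 → β = 0.5709
  β = 0.5709: g = -0.00046, g' = -0.5892 → β = 0.5701
Converged at β = 0.5701.
Compositions from xᵢ = zᵢ/(1+β(Kᵢ−1)), yᵢ = Kᵢxᵢ:
  1: x = 0.0492, y = 0.1846
  2: x = 0.4010, y = 0.6175
  3: x = 0.5498, y = 0.1979

β = 0.5701, x_1 = 0.0492, y_1 = 0.1846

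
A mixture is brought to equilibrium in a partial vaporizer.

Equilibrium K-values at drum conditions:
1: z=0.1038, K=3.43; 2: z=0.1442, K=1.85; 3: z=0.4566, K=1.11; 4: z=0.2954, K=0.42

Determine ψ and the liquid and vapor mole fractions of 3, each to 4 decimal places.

Newton–Raphson from ψ = 0.5:
  ψ = 0.5000: g = 0.00618, g' = -0.3783 → ψ = 0.5163
Converged at ψ = 0.5163.
Compositions from xᵢ = zᵢ/(1+ψ(Kᵢ−1)), yᵢ = Kᵢxᵢ:
  1: x = 0.0460, y = 0.1579
  2: x = 0.1002, y = 0.1854
  3: x = 0.4321, y = 0.4796
  4: x = 0.4217, y = 0.1771

ψ = 0.5163, x_3 = 0.4321, y_3 = 0.4796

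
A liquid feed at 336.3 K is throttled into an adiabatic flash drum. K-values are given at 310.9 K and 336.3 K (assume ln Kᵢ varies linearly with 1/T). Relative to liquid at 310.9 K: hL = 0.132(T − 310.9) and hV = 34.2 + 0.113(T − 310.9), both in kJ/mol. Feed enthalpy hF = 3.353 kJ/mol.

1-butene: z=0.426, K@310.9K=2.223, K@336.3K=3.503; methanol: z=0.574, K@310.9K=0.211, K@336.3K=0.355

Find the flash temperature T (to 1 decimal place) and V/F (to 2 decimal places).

Adiabatic flash: solve Rachford–Rice at each trial T, then check hF = ψ·hV(T) + (1−ψ)·hL(T).
  T = 310.9 K: K = (2.223, 0.211), RR gives ψ = 0.071, H_out = 2.414 kJ/mol
  T = 336.3 K: K = (3.503, 0.355), RR gives ψ = 0.431, H_out = 17.890 kJ/mol
  T = 323.6 K: K = (2.816, 0.276), RR gives ψ = 0.273, H_out = 10.935 kJ/mol
  T = 317.2 K: K = (2.505, 0.242), RR gives ψ = 0.181, H_out = 6.989 kJ/mol
  T = 314.0 K: K = (2.359, 0.226), RR gives ψ = 0.128, H_out = 4.778 kJ/mol
  T = 312.4 K: K = (2.288, 0.218), RR gives ψ = 0.099, H_out = 3.589 kJ/mol
Linear interpolation between T = 310.9 (H_out = 2.414) and T = 312.4 (H_out = 3.589) on hF = 3.353 gives T ≈ 312.1 K, at which ψ = 0.09.

T = 312.1 K, V/F = 0.09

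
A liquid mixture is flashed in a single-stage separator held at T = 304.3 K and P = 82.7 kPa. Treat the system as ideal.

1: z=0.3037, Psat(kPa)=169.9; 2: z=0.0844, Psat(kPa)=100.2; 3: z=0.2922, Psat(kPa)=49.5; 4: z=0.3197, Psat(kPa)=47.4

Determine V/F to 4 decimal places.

V/F = 0.2136

Raoult's law: Kᵢ = Pᵢˢᵃᵗ/P = Pᵢˢᵃᵗ/82.7.
  K_1 = 169.9/82.7 = 2.054414, K_2 = 100.2/82.7 = 1.211608, K_3 = 49.5/82.7 = 0.598549, K_4 = 47.4/82.7 = 0.573156
Rachford–Rice: g(V/F) = Σ zᵢ(Kᵢ−1)/(1+V/F(Kᵢ−1)) = 0.
g(0) = ΣzᵢKᵢ − 1 = 0.0843 and g(1) = 1 − Σzᵢ/Kᵢ = -0.2635, so a root lies in (0, 1).
Newton iteration, V/F⁰ = 0.5:
  V/F = 0.5000: g = -0.09442, g' = -0.3157 → V/F = 0.2009
  V/F = 0.2009: g = 0.00451, g' = -0.3588 → V/F = 0.2135
  V/F = 0.2135: g = 0.00002, g' = -0.3553 → V/F = 0.2136
Converged at V/F = 0.2136.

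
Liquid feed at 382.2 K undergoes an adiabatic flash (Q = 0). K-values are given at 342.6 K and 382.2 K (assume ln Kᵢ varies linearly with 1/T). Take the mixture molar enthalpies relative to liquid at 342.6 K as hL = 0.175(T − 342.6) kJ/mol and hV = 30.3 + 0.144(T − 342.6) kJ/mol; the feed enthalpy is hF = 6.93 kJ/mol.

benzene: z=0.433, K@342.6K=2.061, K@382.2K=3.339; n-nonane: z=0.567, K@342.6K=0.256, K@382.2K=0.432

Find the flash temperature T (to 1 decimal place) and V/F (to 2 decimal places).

T = 351.4 K, V/F = 0.18

Adiabatic flash: solve Rachford–Rice at each trial T, then check hF = ψ·hV(T) + (1−ψ)·hL(T).
  T = 342.6 K: K = (2.061, 0.256), RR gives ψ = 0.048, H_out = 1.442 kJ/mol
  T = 382.2 K: K = (3.339, 0.432), RR gives ψ = 0.520, H_out = 22.045 kJ/mol
  T = 362.4 K: K = (2.658, 0.337), RR gives ψ = 0.311, H_out = 12.711 kJ/mol
  T = 352.5 K: K = (2.349, 0.295), RR gives ψ = 0.194, H_out = 7.547 kJ/mol
  T = 347.6 K: K = (2.204, 0.275), RR gives ψ = 0.126, H_out = 4.687 kJ/mol
  T = 350.1 K: K = (2.277, 0.285), RR gives ψ = 0.162, H_out = 6.179 kJ/mol
Linear interpolation between T = 350.1 (H_out = 6.179) and T = 352.5 (H_out = 7.547) on hF = 6.93 gives T ≈ 351.4 K, at which ψ = 0.18.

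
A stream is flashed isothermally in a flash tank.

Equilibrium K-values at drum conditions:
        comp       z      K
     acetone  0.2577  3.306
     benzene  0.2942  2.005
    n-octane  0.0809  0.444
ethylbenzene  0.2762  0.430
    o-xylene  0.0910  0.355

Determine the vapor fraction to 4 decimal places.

Rachford–Rice: g(ψ) = Σ zᵢ(Kᵢ−1)/(1+ψ(Kᵢ−1)) = 0.
g(0) = ΣzᵢKᵢ − 1 = 0.6288 and g(1) = 1 − Σzᵢ/Kᵢ = -0.3056, so a root lies in (0, 1).
Newton–Raphson from ψ = 0.48:
  ψ = 0.4800: g = 0.11841, g' = -0.7400 → ψ = 0.6400
  ψ = 0.6400: g = 0.00231, g' = -0.7261 → ψ = 0.6432
Converged at ψ = 0.6432.

ψ = 0.6432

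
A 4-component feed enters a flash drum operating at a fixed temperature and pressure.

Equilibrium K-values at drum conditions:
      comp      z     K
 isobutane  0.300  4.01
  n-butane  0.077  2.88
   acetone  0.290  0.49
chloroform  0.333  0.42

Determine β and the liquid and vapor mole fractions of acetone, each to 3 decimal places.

Material balance + equilibrium reduce to Σ zᵢ(Kᵢ−1)/(1+β(Kᵢ−1)) = 0.
Feasibility: ΣzᵢKᵢ = 1.707, Σzᵢ/Kᵢ = 1.486 — both > 1, two phases present.
Newton–Raphson from β = 0.52:
  β = 0.520: g = -0.0526, g' = -0.852 → β = 0.458
  β = 0.458: g = 0.0012, g' = -0.895 → β = 0.460
Converged at β = 0.460.
Compositions from xᵢ = zᵢ/(1+β(Kᵢ−1)), yᵢ = Kᵢxᵢ:
  isobutane: x = 0.126, y = 0.505
  n-butane: x = 0.041, y = 0.119
  acetone: x = 0.379, y = 0.186
  chloroform: x = 0.454, y = 0.191

β = 0.460, x_acetone = 0.379, y_acetone = 0.186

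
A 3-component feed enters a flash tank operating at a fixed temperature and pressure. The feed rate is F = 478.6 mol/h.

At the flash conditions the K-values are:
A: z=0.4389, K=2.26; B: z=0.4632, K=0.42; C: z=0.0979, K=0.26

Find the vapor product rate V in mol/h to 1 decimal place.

V = 131.7 mol/h

Rachford–Rice: g(V/F) = Σ zᵢ(Kᵢ−1)/(1+V/F(Kᵢ−1)) = 0.
Check two-phase: ΣzᵢKᵢ = 1.2119 > 1 and Σzᵢ/Kᵢ = 1.6736 > 1, so g(0) = 0.2119 > 0 and g(1) = -0.6736 < 0.
Iterate (Newton) starting at V/F = 0.64:
  V/F = 0.6400: g = -0.25874, g' = -0.8011 → V/F = 0.3170
  V/F = 0.3170: g = -0.02867, g' = -0.6812 → V/F = 0.2749
  V/F = 0.2749: g = 0.00015, g' = -0.6894 → V/F = 0.2752
Converged at V/F = 0.2752.
Then V = V/F·F = 0.2752·478.6 = 131.7 mol/h and L = F − V = 346.9 mol/h.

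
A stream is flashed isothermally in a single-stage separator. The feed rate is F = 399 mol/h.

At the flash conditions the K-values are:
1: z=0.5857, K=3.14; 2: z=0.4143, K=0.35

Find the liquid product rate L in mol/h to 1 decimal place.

Rachford–Rice: g(V/F) = Σ zᵢ(Kᵢ−1)/(1+V/F(Kᵢ−1)) = 0.
Check two-phase: ΣzᵢKᵢ = 1.9841 > 1 and Σzᵢ/Kᵢ = 1.3702 > 1, so g(0) = 0.9841 > 0 and g(1) = -0.3702 < 0.
Iterate (Newton) starting at V/F = 0.31:
  V/F = 0.3100: g = 0.41626, g' = -1.2439 → V/F = 0.6446
  V/F = 0.6446: g = 0.06323, g' = -0.9923 → V/F = 0.7084
  V/F = 0.7084: g = -0.00090, g' = -1.0250 → V/F = 0.7075
Converged at V/F = 0.7075.
Then V = V/F·F = 0.7075·399 = 282.3 mol/h and L = F − V = 116.7 mol/h.

L = 116.7 mol/h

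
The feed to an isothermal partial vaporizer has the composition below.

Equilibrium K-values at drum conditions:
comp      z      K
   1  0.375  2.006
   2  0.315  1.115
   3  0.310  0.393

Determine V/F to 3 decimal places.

Rachford–Rice: g(V/F) = Σ zᵢ(Kᵢ−1)/(1+V/F(Kᵢ−1)) = 0.
Check two-phase: ΣzᵢKᵢ = 1.225 > 1 and Σzᵢ/Kᵢ = 1.258 > 1, so g(0) = 0.225 > 0 and g(1) = -0.258 < 0.
Newton–Raphson from V/F = 0.5:
  V/F = 0.500: g = 0.0151, g' = -0.407 → V/F = 0.537
Converged at V/F = 0.537.

V/F = 0.537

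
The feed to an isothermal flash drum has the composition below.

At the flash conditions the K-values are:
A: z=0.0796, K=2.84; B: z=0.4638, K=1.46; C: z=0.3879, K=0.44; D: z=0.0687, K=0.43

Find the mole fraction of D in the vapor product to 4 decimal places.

y_D = 0.0341

Material balance + equilibrium reduce to Σ zᵢ(Kᵢ−1)/(1+β(Kᵢ−1)) = 0.
g(0) = ΣzᵢKᵢ − 1 = 0.1034 and g(1) = 1 − Σzᵢ/Kᵢ = -0.3871, so a root lies in (0, 1).
Newton–Raphson from β = 0.42:
  β = 0.4200: g = -0.07409, g' = -0.4012 → β = 0.2353
  β = 0.2353: g = -0.00071, g' = -0.4023 → β = 0.2336
Converged at β = 0.2336.
Compositions from xᵢ = zᵢ/(1+β(Kᵢ−1)), yᵢ = Kᵢxᵢ:
  A: x = 0.0557, y = 0.1581
  B: x = 0.4188, y = 0.6115
  C: x = 0.4463, y = 0.1964
  D: x = 0.0793, y = 0.0341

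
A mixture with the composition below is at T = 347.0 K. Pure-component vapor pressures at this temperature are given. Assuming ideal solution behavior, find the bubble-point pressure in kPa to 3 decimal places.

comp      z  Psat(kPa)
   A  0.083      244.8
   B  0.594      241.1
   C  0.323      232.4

Pbub = 238.597 kPa

At the bubble point ψ → 0, so ΣzᵢKᵢ = 1 with Kᵢ = Pᵢˢᵃᵗ/P ⇒ P = ΣzᵢPᵢˢᵃᵗ.
P = 0.083·244.8 + 0.594·241.1 + 0.323·232.4 = 238.597 kPa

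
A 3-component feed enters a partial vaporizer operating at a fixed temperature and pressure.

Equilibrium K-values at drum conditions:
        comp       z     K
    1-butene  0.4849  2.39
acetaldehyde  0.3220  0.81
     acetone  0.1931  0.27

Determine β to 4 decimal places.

Let β = V/F and solve Σ zᵢ(Kᵢ−1)/(1+β(Kᵢ−1)) = 0.
Check two-phase: ΣzᵢKᵢ = 1.4719 > 1 and Σzᵢ/Kᵢ = 1.3156 > 1, so g(0) = 0.4719 > 0 and g(1) = -0.3156 < 0.
Iterate (Newton) starting at β = 0.5:
  β = 0.5000: g = 0.10806, g' = -0.5955 → β = 0.6815
  β = 0.6815: g = -0.00464, g' = -0.6699 → β = 0.6745
Converged at β = 0.6745.

β = 0.6745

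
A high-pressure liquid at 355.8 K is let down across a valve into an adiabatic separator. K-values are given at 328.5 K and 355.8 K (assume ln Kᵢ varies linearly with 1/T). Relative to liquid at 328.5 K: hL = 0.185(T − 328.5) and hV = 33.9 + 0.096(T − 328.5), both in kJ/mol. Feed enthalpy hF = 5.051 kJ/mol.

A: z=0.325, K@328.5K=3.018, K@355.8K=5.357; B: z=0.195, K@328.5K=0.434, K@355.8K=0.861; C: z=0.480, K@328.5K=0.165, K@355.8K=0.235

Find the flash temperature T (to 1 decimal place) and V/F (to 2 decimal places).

Adiabatic flash: solve Rachford–Rice at each trial T, then check hF = ψ·hV(T) + (1−ψ)·hL(T).
  T = 328.5 K: K = (3.018, 0.434, 0.165), RR gives ψ = 0.094, H_out = 3.181 kJ/mol
  T = 355.8 K: K = (5.357, 0.861, 0.235), RR gives ψ = 0.371, H_out = 16.724 kJ/mol
  T = 342.1 K: K = (4.063, 0.619, 0.198), RR gives ψ = 0.250, H_out = 10.694 kJ/mol
  T = 335.3 K: K = (3.512, 0.520, 0.181), RR gives ψ = 0.179, H_out = 7.225 kJ/mol
  T = 331.9 K: K = (3.258, 0.476, 0.173), RR gives ψ = 0.139, H_out = 5.293 kJ/mol
  T = 330.2 K: K = (3.136, 0.454, 0.169), RR gives ψ = 0.117, H_out = 4.263 kJ/mol
Linear interpolation between T = 330.2 (H_out = 4.263) and T = 331.9 (H_out = 5.293) on hF = 5.051 gives T ≈ 331.5 K, at which ψ = 0.13.

T = 331.5 K, V/F = 0.13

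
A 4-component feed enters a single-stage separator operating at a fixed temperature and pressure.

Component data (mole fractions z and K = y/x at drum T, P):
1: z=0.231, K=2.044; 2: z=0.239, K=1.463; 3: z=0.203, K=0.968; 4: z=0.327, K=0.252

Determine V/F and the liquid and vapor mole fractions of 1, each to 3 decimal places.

V/F = 0.214, x_1 = 0.189, y_1 = 0.386

Material balance + equilibrium reduce to Σ zᵢ(Kᵢ−1)/(1+V/F(Kᵢ−1)) = 0.
Check two-phase: ΣzᵢKᵢ = 1.101 > 1 and Σzᵢ/Kᵢ = 1.784 > 1, so g(0) = 0.101 > 0 and g(1) = -0.784 < 0.
Newton iteration, V/F⁰ = 0.52:
  V/F = 0.520: g = -0.1614, g' = -0.629 → V/F = 0.264
  V/F = 0.264: g = -0.0234, g' = -0.480 → V/F = 0.215
  V/F = 0.215: g = -0.0002, g' = -0.470 → V/F = 0.214
Converged at V/F = 0.214.
Compositions from xᵢ = zᵢ/(1+V/F(Kᵢ−1)), yᵢ = Kᵢxᵢ:
  1: x = 0.189, y = 0.386
  2: x = 0.217, y = 0.318
  3: x = 0.204, y = 0.198
  4: x = 0.389, y = 0.098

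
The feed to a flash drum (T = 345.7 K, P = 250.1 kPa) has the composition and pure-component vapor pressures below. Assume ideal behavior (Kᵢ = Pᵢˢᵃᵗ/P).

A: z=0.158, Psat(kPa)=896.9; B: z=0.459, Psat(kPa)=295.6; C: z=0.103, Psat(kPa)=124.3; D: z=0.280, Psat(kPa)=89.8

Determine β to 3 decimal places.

β = 0.348

Raoult's law: Kᵢ = Pᵢˢᵃᵗ/P = Pᵢˢᵃᵗ/250.1.
  K_A = 896.9/250.1 = 3.58617, K_B = 295.6/250.1 = 1.18193, K_C = 124.3/250.1 = 0.49700, K_D = 89.8/250.1 = 0.35906
Let β = V/F and solve Σ zᵢ(Kᵢ−1)/(1+β(Kᵢ−1)) = 0.
g(0) = ΣzᵢKᵢ − 1 = 0.261 and g(1) = 1 − Σzᵢ/Kᵢ = -0.419, so a root lies in (0, 1).
Iterate (Newton) starting at β = 0.38:
  β = 0.380: g = -0.0171, g' = -0.523 → β = 0.347
  β = 0.347: g = 0.0002, g' = -0.535 → β = 0.348
Converged at β = 0.348.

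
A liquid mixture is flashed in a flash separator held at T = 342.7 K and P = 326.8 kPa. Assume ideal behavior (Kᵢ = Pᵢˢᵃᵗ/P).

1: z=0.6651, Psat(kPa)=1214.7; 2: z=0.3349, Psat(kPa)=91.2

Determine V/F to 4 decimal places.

V/F = 0.7993

Raoult's law: Kᵢ = Pᵢˢᵃᵗ/P = Pᵢˢᵃᵗ/326.8.
  K_1 = 1214.7/326.8 = 3.716952, K_2 = 91.2/326.8 = 0.279070
Rachford–Rice: g(V/F) = Σ zᵢ(Kᵢ−1)/(1+V/F(Kᵢ−1)) = 0.
Feasibility: ΣzᵢKᵢ = 2.5656, Σzᵢ/Kᵢ = 1.3790 — both > 1, two phases present.
Newton–Raphson from V/F = 0.5:
  V/F = 0.5000: g = 0.38867, g' = -1.3082 → V/F = 0.7971
  V/F = 0.7971: g = 0.00320, g' = -1.4520 → V/F = 0.7993
Converged at V/F = 0.7993.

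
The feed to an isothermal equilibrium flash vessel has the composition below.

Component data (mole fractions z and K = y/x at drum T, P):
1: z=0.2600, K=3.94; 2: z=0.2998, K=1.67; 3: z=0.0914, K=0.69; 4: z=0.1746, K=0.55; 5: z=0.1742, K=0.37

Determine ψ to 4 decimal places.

Material balance + equilibrium reduce to Σ zᵢ(Kᵢ−1)/(1+ψ(Kᵢ−1)) = 0.
g(0) = ΣzᵢKᵢ − 1 = 0.7486 and g(1) = 1 − Σzᵢ/Kᵢ = -0.1662, so a root lies in (0, 1).
Newton iteration, ψ⁰ = 0.5:
  ψ = 0.5000: g = 0.16481, g' = -0.6624 → ψ = 0.7488
  ψ = 0.7488: g = 0.00937, g' = -0.6220 → ψ = 0.7639
  ψ = 0.7639: g = -0.00003, g' = -0.6263 → ψ = 0.7638
Converged at ψ = 0.7638.

ψ = 0.7638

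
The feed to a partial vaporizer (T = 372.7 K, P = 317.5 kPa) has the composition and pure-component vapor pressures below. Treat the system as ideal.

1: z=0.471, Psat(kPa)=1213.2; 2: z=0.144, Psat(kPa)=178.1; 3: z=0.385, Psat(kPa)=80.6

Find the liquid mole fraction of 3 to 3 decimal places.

x_3 = 0.621

Raoult's law: Kᵢ = Pᵢˢᵃᵗ/P = Pᵢˢᵃᵗ/317.5.
  K_1 = 1213.2/317.5 = 3.82110, K_2 = 178.1/317.5 = 0.56094, K_3 = 80.6/317.5 = 0.25386
Rachford–Rice: g(β) = Σ zᵢ(Kᵢ−1)/(1+β(Kᵢ−1)) = 0.
Feasibility: ΣzᵢKᵢ = 1.978, Σzᵢ/Kᵢ = 1.897 — both > 1, two phases present.
Iterate (Newton) starting at β = 0.4:
  β = 0.400: g = 0.1381, g' = -1.304 → β = 0.506
  β = 0.506: g = 0.0047, g' = -1.235 → β = 0.510
Converged at β = 0.510.
Compositions from xᵢ = zᵢ/(1+β(Kᵢ−1)), yᵢ = Kᵢxᵢ:
  1: x = 0.193, y = 0.738
  2: x = 0.186, y = 0.104
  3: x = 0.621, y = 0.158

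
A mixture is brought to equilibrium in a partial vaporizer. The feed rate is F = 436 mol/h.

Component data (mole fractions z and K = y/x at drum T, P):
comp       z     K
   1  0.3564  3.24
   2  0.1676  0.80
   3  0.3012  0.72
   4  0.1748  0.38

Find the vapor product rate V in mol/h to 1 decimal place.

Iterate (Newton) starting at ψ = 0.5:
  ψ = 0.5000: g = 0.08420, g' = -0.5792 → ψ = 0.6454
  ψ = 0.6454: g = 0.00435, g' = -0.5297 → ψ = 0.6536
Converged at ψ = 0.6536.
Then V = ψ·F = 0.6536·436 = 285.0 mol/h and L = F − V = 151.0 mol/h.

V = 285.0 mol/h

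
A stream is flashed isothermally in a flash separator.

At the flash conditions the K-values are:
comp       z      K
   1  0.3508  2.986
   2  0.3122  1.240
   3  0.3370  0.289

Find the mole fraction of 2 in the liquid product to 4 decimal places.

Material balance + equilibrium reduce to Σ zᵢ(Kᵢ−1)/(1+V/F(Kᵢ−1)) = 0.
Check two-phase: ΣzᵢKᵢ = 1.5320 > 1 and Σzᵢ/Kᵢ = 1.5353 > 1, so g(0) = 0.5320 > 0 and g(1) = -0.5353 < 0.
Iterate (Newton) starting at V/F = 0.5:
  V/F = 0.5000: g = 0.04470, g' = -0.7728 → V/F = 0.5578
  V/F = 0.5578: g = -0.00051, g' = -0.7933 → V/F = 0.5572
Converged at V/F = 0.5572.
Compositions from xᵢ = zᵢ/(1+V/F(Kᵢ−1)), yᵢ = Kᵢxᵢ:
  1: x = 0.1665, y = 0.4972
  2: x = 0.2754, y = 0.3415
  3: x = 0.5581, y = 0.1613

x_2 = 0.2754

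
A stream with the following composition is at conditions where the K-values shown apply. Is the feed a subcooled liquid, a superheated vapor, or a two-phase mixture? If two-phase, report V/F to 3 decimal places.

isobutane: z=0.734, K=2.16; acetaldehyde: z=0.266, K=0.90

ΣzᵢKᵢ = 1.825; Σzᵢ/Kᵢ = 0.635.
Since Σzᵢ/Kᵢ < 1 the mixture is above its dew point — single vapor phase.

superheated vapor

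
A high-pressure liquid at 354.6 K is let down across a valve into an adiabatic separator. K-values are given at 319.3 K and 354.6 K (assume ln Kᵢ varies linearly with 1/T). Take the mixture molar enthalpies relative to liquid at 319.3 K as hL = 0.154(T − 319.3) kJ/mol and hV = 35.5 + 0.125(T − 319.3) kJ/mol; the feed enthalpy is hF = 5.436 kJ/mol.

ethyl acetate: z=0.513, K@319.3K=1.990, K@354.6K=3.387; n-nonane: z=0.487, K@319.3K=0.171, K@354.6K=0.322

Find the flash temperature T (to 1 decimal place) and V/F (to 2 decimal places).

Adiabatic flash: solve Rachford–Rice at each trial T, then check hF = ψ·hV(T) + (1−ψ)·hL(T).
  T = 319.3 K: K = (1.990, 0.171), RR gives ψ = 0.127, H_out = 4.505 kJ/mol
  T = 354.6 K: K = (3.387, 0.322), RR gives ψ = 0.553, H_out = 24.488 kJ/mol
  T = 337.0 K: K = (2.635, 0.239), RR gives ψ = 0.376, H_out = 15.880 kJ/mol
  T = 328.1 K: K = (2.297, 0.203), RR gives ψ = 0.268, H_out = 10.797 kJ/mol
  T = 323.7 K: K = (2.140, 0.186), RR gives ψ = 0.203, H_out = 7.870 kJ/mol
  T = 321.5 K: K = (2.064, 0.179), RR gives ψ = 0.167, H_out = 6.252 kJ/mol
  T = 320.4 K: K = (2.027, 0.175), RR gives ψ = 0.147, H_out = 5.396 kJ/mol
  T = 320.9 K: K = (2.044, 0.177), RR gives ψ = 0.156, H_out = 5.790 kJ/mol
  T = 320.6 K: K = (2.034, 0.175), RR gives ψ = 0.151, H_out = 5.555 kJ/mol
  T = 320.5 K: K = (2.030, 0.175), RR gives ψ = 0.149, H_out = 5.476 kJ/mol
Linear interpolation between T = 320.4 (H_out = 5.396) and T = 320.5 (H_out = 5.476) on hF = 5.436 gives T ≈ 320.4 K, at which ψ = 0.15.

T = 320.4 K, V/F = 0.15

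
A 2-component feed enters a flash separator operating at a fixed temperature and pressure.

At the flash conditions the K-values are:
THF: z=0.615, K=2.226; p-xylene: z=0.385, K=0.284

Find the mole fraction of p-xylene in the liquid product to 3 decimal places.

x_p-xylene = 0.631

Material balance + equilibrium reduce to Σ zᵢ(Kᵢ−1)/(1+ψ(Kᵢ−1)) = 0.
Check two-phase: ΣzᵢKᵢ = 1.478 > 1 and Σzᵢ/Kᵢ = 1.632 > 1, so g(0) = 0.478 > 0 and g(1) = -0.632 < 0.
Newton iteration, ψ⁰ = 0.5:
  ψ = 0.500: g = 0.0381, g' = -0.834 → ψ = 0.546
  ψ = 0.546: g = -0.0006, g' = -0.863 → ψ = 0.545
Converged at ψ = 0.545.
Compositions from xᵢ = zᵢ/(1+ψ(Kᵢ−1)), yᵢ = Kᵢxᵢ:
  THF: x = 0.369, y = 0.821
  p-xylene: x = 0.631, y = 0.179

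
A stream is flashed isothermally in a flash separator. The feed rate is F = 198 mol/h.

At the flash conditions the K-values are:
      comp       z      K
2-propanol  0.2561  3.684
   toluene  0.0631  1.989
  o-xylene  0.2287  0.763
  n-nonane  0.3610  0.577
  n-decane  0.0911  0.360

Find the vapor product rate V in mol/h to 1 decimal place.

Let ψ = V/F and solve Σ zᵢ(Kᵢ−1)/(1+ψ(Kᵢ−1)) = 0.
g(0) = ΣzᵢKᵢ − 1 = 0.4846 and g(1) = 1 − Σzᵢ/Kᵢ = -0.2797, so a root lies in (0, 1).
Iterate (Newton) starting at ψ = 0.5:
  ψ = 0.5000: g = -0.00564, g' = -0.5651 → ψ = 0.4900
  ψ = 0.4900: g = 0.00003, g' = -0.5706 → ψ = 0.4901
Converged at ψ = 0.4901.
Then V = ψ·F = 0.4901·198 = 97.0 mol/h and L = F − V = 101.0 mol/h.

V = 97.0 mol/h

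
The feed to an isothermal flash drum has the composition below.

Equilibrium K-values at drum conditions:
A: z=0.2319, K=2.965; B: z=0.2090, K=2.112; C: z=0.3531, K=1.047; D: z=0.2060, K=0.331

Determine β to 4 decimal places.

Newton iteration, β⁰ = 0.5:
  β = 0.5000: g = 0.18835, g' = -0.5435 → β = 0.8466
  β = 0.8466: g = -0.01104, g' = -0.6858 → β = 0.8305
  β = 0.8305: g = -0.00016, g' = -0.6666 → β = 0.8302
Converged at β = 0.8302.

β = 0.8302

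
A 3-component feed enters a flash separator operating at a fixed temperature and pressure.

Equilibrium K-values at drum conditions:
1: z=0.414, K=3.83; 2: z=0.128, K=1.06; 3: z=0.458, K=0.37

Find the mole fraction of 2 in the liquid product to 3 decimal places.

Material balance + equilibrium reduce to Σ zᵢ(Kᵢ−1)/(1+β(Kᵢ−1)) = 0.
g(0) = ΣzᵢKᵢ − 1 = 0.891 and g(1) = 1 − Σzᵢ/Kᵢ = -0.467, so a root lies in (0, 1).
Newton–Raphson from β = 0.5:
  β = 0.500: g = 0.0714, g' = -0.956 → β = 0.575
  β = 0.575: g = 0.0013, g' = -0.928 → β = 0.576
Converged at β = 0.576.
Compositions from xᵢ = zᵢ/(1+β(Kᵢ−1)), yᵢ = Kᵢxᵢ:
  1: x = 0.157, y = 0.603
  2: x = 0.124, y = 0.131
  3: x = 0.719, y = 0.266

x_2 = 0.124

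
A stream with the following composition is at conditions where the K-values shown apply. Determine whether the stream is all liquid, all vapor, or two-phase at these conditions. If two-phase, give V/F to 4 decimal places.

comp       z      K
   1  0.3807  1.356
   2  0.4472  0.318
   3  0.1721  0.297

all liquid

ΣzᵢKᵢ = 0.7096; Σzᵢ/Kᵢ = 2.2665.
Since ΣzᵢKᵢ < 1 the mixture is below its bubble point — single liquid phase.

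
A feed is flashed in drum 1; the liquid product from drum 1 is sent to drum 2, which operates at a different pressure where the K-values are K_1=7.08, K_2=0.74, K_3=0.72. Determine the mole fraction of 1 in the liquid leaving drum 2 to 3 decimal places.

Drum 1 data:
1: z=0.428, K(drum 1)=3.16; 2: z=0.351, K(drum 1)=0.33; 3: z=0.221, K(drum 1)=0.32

x_1 (drum 2) = 0.042

Drum 1:
Rachford–Rice: g(ψ₁) = Σ zᵢ(Kᵢ−1)/(1+ψ₁(Kᵢ−1)) = 0.
Feasibility: ΣzᵢKᵢ = 1.539, Σzᵢ/Kᵢ = 1.890 — both > 1, two phases present.
Newton–Raphson from ψ₁ = 0.5:
  ψ₁ = 0.500: g = -0.1369, g' = -1.052 → ψ₁ = 0.370
Converged at ψ₁ = 0.370.
Drum-1 compositions:
  1: x = 0.238, y = 0.751
  2: x = 0.467, y = 0.154
  3: x = 0.295, y = 0.095
Drum-2 feed = drum-1 liquid: z₂ = (0.2378, 0.4668, 0.2954).
Drum 2:
Material balance + equilibrium reduce to Σ zᵢ(Kᵢ−1)/(1+ψ₂(Kᵢ−1)) = 0.
Feasibility: ΣzᵢKᵢ = 2.242, Σzᵢ/Kᵢ = 1.075 — both > 1, two phases present.
Newton–Raphson from ψ₂ = 0.5:
  ψ₂ = 0.500: g = 0.1222, g' = -0.612 → ψ₂ = 0.700
  ψ₂ = 0.700: g = 0.0239, g' = -0.401 → ψ₂ = 0.759
  ψ₂ = 0.759: g = 0.0011, g' = -0.365 → ψ₂ = 0.762
Converged at ψ₂ = 0.762.
  1: x = 0.042, y = 0.299
  2: x = 0.582, y = 0.431
  3: x = 0.376, y = 0.270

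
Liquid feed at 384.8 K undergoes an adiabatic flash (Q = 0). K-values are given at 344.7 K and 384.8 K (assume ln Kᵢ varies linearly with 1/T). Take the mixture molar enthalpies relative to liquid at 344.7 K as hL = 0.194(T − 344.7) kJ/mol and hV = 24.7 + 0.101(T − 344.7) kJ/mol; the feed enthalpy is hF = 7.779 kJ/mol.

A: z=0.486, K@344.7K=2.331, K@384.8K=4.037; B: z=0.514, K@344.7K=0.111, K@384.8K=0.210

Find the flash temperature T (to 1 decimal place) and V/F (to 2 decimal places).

Adiabatic flash: solve Rachford–Rice at each trial T, then check hF = ψ·hV(T) + (1−ψ)·hL(T).
  T = 344.7 K: K = (2.331, 0.111), RR gives ψ = 0.161, H_out = 3.964 kJ/mol
  T = 384.8 K: K = (4.037, 0.210), RR gives ψ = 0.446, H_out = 17.131 kJ/mol
  T = 364.8 K: K = (3.116, 0.155), RR gives ψ = 0.333, H_out = 11.493 kJ/mol
  T = 354.8 K: K = (2.708, 0.132), RR gives ψ = 0.259, H_out = 8.116 kJ/mol
  T = 349.8 K: K = (2.517, 0.121), RR gives ψ = 0.214, H_out = 6.182 kJ/mol
  T = 352.3 K: K = (2.612, 0.127), RR gives ψ = 0.238, H_out = 7.174 kJ/mol
  T = 353.6 K: K = (2.662, 0.129), RR gives ψ = 0.249, H_out = 7.670 kJ/mol
Linear interpolation between T = 353.6 (H_out = 7.670) and T = 354.8 (H_out = 8.116) on hF = 7.779 gives T ≈ 353.9 K, at which ψ = 0.25.

T = 353.9 K, V/F = 0.25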